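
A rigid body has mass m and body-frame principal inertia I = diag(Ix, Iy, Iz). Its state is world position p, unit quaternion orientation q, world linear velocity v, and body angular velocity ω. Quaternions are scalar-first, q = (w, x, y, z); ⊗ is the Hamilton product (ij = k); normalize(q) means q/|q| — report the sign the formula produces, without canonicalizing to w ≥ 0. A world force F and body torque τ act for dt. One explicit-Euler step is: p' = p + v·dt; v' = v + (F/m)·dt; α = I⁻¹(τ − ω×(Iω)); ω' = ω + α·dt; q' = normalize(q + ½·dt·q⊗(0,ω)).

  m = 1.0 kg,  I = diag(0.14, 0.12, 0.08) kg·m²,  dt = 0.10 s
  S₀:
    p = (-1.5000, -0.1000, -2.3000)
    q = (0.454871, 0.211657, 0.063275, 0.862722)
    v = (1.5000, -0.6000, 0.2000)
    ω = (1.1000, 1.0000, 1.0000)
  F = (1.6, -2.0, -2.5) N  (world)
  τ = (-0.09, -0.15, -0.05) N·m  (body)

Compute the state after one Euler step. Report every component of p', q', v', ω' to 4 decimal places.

p' = (-1.3500, -0.1600, -2.2800)
q' = (0.3953, 0.1959, 0.1224, 0.8890)
v' = (1.6600, -0.8000, -0.0500)
ω' = (1.0643, 0.8200, 0.9650)

(τ − ω×Iω)/I = (-0.3571, -1.8000, -0.3500)
new body rate ω' = (1.0643, 0.8200, 0.9650)
Hamilton product q⊗(0,ω) = (-1.1588197, -0.2990889, 1.1922082, 0.5969255)
q' = normalize(q + ½dt·q⊗(0,ω)) = (0.3953, 0.1959, 0.1224, 0.8890)
a = F/m = (1.6000, -2.0000, -2.5000)
new position p' = (-1.3500, -0.1600, -2.2800)
v' = v + a·dt = (1.6600, -0.8000, -0.0500)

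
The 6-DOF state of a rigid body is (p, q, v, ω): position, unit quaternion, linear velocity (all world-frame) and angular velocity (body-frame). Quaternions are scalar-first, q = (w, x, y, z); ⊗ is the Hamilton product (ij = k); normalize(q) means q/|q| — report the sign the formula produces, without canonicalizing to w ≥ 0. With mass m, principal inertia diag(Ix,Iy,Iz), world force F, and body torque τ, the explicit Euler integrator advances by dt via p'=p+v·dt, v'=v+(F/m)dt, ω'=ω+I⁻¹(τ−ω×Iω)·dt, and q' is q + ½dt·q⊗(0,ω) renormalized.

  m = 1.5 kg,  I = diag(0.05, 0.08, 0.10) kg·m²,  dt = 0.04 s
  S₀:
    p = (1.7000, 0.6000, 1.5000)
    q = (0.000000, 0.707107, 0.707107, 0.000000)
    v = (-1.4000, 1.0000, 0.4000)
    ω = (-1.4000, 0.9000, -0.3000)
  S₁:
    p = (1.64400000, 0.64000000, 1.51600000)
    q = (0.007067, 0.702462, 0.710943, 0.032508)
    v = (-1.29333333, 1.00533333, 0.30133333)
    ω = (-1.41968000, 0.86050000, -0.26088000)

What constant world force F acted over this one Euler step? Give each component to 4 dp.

velocity change Δv = (0.10666667, 0.00533333, -0.09866667)
m·(v₁−v₀)/dt = (4.0000, 0.2000, -3.7000)

F = (4.0000, 0.2000, -3.7000)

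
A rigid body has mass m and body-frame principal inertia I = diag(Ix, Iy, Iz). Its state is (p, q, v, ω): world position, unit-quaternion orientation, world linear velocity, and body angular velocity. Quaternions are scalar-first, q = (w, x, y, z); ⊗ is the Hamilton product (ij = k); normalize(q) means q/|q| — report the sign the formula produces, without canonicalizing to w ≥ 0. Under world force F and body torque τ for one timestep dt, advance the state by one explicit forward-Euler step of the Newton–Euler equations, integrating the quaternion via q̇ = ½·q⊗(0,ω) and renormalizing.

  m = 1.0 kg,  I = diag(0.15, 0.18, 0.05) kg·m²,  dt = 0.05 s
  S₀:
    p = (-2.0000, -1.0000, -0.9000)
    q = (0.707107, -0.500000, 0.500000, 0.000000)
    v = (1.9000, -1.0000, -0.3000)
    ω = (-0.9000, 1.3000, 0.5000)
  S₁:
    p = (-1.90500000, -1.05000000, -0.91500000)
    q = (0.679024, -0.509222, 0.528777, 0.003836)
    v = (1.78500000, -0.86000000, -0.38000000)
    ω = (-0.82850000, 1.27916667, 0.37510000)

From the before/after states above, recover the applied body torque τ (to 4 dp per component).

τ = (0.1300, -0.1200, -0.1600)

ω₁ − ω₀ = (0.07150000, -0.02083333, -0.12490000)
gyro term ω₀×Iω₀ = (-0.0845, -0.0450, -0.0351)
I·α + gyro = (0.1300, -0.1200, -0.1600)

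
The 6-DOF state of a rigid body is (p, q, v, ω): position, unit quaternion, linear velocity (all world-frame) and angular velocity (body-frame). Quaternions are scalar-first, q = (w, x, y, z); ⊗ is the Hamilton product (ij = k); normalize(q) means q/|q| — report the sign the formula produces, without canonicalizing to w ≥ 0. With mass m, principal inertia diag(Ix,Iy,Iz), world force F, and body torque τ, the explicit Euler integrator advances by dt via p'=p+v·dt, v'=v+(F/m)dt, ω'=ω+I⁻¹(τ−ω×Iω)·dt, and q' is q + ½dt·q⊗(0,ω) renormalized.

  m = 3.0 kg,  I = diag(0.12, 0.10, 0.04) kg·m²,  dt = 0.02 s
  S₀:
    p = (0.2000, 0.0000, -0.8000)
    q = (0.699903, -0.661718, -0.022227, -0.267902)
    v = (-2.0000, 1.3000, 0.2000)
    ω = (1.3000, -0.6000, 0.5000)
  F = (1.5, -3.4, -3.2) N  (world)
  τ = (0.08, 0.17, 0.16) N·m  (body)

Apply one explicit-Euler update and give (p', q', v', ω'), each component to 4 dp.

(τ − ω×Iω)/I = (0.5167, 1.1800, 3.6100)
ω' = ω + α·dt = (1.3103, -0.5764, 0.5722)
2q̇ = q⊗(0,ω) = (0.9808482, 0.7380192, -0.4373554, 0.7758774)
q' = normalize(q + ½dt·q⊗(0,ω)) = (0.7096, -0.6543, -0.0266, -0.2601)
new position p' = (0.1600, 0.0260, -0.7960)
v + (F/m)dt = (-1.9900, 1.2773, 0.1787)

p' = (0.1600, 0.0260, -0.7960)
q' = (0.7096, -0.6543, -0.0266, -0.2601)
v' = (-1.9900, 1.2773, 0.1787)
ω' = (1.3103, -0.5764, 0.5722)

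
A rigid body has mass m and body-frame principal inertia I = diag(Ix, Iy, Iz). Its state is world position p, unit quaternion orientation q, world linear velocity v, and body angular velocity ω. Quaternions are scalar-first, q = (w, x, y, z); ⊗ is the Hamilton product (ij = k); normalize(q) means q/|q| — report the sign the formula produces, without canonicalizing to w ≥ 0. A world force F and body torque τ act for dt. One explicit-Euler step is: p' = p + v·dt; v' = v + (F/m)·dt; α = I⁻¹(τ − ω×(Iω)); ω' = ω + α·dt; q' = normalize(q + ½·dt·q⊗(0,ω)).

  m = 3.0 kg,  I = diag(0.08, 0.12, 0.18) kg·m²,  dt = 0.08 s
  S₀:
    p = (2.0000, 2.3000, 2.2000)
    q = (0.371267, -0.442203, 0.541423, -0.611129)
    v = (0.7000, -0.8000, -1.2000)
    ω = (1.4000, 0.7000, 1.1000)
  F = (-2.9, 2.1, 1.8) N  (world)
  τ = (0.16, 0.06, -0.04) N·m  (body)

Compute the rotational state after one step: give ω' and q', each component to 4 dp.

ω' = (1.5138, 0.8427, 1.0648)
q' = (0.4066, -0.3794, 0.5355, -0.6356)

angular accel α = (1.4225, 1.7833, -0.4400)
new body rate ω' = (1.5138, 0.8427, 1.0648)
2q̇ = q⊗(0,ω) = (0.9123300, 1.5431294, -0.1092704, -0.6591406)
q + ½dt·q⊗(0,ω), renormalized = (0.4066, -0.3794, 0.5355, -0.6356)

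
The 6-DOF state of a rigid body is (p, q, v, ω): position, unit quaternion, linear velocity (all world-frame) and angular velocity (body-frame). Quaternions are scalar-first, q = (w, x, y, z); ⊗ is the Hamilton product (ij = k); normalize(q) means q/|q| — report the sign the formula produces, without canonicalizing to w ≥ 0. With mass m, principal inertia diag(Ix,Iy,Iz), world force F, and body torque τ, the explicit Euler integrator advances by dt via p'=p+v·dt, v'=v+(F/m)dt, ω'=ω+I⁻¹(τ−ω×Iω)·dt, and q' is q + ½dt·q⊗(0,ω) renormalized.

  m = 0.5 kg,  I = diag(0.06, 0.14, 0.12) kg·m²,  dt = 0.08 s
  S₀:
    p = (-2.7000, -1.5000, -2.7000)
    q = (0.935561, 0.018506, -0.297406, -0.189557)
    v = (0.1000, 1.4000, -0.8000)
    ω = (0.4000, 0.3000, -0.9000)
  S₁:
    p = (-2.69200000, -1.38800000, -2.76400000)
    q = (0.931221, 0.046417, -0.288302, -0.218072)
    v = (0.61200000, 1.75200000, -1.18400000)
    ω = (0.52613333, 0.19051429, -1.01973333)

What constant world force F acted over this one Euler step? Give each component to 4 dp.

F = (3.2000, 2.2000, -2.4000)

v₁ − v₀ = (0.51200000, 0.35200000, -0.38400000)
m·(v₁−v₀)/dt = (3.2000, 2.2000, -2.4000)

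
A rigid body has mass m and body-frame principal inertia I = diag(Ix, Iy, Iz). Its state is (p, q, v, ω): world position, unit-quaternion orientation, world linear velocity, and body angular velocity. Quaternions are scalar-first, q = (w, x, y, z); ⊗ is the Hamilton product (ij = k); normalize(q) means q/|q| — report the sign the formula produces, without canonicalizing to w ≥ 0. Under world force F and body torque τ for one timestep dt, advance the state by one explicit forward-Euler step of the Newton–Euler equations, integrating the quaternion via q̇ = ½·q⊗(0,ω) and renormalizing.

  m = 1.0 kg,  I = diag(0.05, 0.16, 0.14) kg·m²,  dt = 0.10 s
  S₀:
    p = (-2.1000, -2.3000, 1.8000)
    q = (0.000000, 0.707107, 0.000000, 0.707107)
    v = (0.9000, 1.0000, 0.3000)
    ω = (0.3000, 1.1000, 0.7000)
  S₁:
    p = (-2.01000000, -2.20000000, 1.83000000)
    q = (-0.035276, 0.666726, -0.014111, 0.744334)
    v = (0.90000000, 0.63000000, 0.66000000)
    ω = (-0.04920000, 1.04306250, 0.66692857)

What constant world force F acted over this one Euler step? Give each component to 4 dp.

F = (0.0000, -3.7000, 3.6000)

v₁ − v₀ = (0.00000000, -0.37000000, 0.36000000)
applied force F = (0.0000, -3.7000, 3.6000)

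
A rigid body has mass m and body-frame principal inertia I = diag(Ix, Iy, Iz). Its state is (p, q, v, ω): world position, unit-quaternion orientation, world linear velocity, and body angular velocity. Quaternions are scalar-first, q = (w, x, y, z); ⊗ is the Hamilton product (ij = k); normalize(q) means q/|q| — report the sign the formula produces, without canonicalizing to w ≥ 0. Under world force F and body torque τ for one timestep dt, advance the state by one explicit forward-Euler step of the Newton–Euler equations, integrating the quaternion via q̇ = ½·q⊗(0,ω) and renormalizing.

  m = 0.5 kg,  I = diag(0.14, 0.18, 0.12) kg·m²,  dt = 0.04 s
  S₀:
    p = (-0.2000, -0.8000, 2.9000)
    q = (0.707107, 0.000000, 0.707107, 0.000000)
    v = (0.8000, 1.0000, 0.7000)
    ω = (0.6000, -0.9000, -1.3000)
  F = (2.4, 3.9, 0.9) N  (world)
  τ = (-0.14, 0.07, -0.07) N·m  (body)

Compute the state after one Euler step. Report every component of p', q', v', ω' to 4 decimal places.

linear accel F/m = (4.8000, 7.8000, 1.8000)
new position p' = (-0.1680, -0.7600, 2.9280)
v' = v + a·dt = (0.9920, 1.3120, 0.7720)
precession coupling ω×(Iω) = (-0.0702, -0.0156, -0.0216)
α = I⁻¹(τ − ω×Iω) = (-0.4986, 0.4756, -0.4033)
ω' = ω + α·dt = (0.5801, -0.8810, -1.3161)
Hamilton product q⊗(0,ω) = (0.6363963, -0.4949749, -0.6363963, -1.3435033)
updated quaternion q' = (0.7194, -0.0099, 0.6940, -0.0269)

p' = (-0.1680, -0.7600, 2.9280)
q' = (0.7194, -0.0099, 0.6940, -0.0269)
v' = (0.9920, 1.3120, 0.7720)
ω' = (0.5801, -0.8810, -1.3161)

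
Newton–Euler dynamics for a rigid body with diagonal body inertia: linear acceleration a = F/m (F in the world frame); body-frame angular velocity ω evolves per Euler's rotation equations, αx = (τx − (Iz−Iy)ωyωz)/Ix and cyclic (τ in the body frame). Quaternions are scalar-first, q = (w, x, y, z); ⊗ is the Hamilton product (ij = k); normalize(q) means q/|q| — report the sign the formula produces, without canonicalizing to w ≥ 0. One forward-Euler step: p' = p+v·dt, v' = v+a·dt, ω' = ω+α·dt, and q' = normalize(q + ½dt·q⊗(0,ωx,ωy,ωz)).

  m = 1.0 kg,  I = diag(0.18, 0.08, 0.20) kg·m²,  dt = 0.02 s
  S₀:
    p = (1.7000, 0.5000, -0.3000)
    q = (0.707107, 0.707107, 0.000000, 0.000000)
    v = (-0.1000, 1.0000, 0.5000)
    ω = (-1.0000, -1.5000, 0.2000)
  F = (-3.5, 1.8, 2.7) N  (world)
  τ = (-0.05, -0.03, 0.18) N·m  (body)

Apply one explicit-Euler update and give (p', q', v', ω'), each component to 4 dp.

precession coupling ω×(Iω) = (-0.0360, 0.0040, -0.1500)
(τ − ω×Iω)/I = (-0.0778, -0.4250, 1.6500)
new body rate ω' = (-1.0016, -1.5085, 0.2330)
2q̇ = q⊗(0,ω) = (0.7071070, -0.7071070, -1.2020819, -0.9192391)
updated quaternion q' = (0.7141, 0.6999, -0.0120, -0.0092)
p' = p + v·dt = (1.6980, 0.5200, -0.2900)
new velocity v' = (-0.1700, 1.0360, 0.5540)

p' = (1.6980, 0.5200, -0.2900)
q' = (0.7141, 0.6999, -0.0120, -0.0092)
v' = (-0.1700, 1.0360, 0.5540)
ω' = (-1.0016, -1.5085, 0.2330)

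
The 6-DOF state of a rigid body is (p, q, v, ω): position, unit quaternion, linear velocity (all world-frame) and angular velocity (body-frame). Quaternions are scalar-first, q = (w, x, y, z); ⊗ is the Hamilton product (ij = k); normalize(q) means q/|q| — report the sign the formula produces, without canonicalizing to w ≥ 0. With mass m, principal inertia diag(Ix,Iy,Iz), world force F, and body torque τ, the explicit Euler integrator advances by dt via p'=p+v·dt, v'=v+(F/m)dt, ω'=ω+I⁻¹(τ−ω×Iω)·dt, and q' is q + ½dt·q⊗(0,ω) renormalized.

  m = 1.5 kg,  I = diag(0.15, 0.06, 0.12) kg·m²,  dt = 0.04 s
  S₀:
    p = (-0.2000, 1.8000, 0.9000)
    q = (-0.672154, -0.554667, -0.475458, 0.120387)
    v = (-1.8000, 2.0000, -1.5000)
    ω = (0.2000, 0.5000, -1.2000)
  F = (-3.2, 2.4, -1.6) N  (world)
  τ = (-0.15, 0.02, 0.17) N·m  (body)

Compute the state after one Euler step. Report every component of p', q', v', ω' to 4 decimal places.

p' = (-0.2720, 1.8800, 0.8400)
q' = (-0.6621, -0.5470, -0.4948, 0.1328)
v' = (-1.8853, 2.0640, -1.5427)
ω' = (0.1696, 0.5181, -1.1403)

new position p' = (-0.2720, 1.8800, 0.8400)
v' = v + a·dt = (-1.8853, 2.0640, -1.5427)
angular accel α = (-0.7600, 0.4533, 1.4917)
ω' = ω + α·dt = (0.1696, 0.5181, -1.1403)
q⊗(0,ω) = (0.4931268, 0.3759253, -0.9776000, 0.6243429)
q + ½dt·q⊗(0,ω), renormalized = (-0.6621, -0.5470, -0.4948, 0.1328)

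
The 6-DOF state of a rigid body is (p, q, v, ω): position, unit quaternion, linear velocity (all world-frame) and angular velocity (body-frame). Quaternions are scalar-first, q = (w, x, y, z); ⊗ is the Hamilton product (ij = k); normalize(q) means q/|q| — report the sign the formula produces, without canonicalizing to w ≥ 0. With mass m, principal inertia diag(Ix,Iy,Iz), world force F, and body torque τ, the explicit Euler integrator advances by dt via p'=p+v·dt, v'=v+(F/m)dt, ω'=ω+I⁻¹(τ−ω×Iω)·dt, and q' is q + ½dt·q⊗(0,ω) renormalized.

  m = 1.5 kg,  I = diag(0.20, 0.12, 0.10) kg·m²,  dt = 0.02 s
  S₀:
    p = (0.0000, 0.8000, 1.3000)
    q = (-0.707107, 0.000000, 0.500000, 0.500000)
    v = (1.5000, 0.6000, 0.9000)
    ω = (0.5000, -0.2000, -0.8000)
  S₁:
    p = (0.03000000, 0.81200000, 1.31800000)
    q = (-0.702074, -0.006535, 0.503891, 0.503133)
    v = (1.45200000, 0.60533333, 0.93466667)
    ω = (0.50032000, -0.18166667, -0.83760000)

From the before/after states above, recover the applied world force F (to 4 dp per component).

F = (-3.6000, 0.4000, 2.6000)

v₁ − v₀ = (-0.04800000, 0.00533333, 0.03466667)
m·(v₁−v₀)/dt = (-3.6000, 0.4000, 2.6000)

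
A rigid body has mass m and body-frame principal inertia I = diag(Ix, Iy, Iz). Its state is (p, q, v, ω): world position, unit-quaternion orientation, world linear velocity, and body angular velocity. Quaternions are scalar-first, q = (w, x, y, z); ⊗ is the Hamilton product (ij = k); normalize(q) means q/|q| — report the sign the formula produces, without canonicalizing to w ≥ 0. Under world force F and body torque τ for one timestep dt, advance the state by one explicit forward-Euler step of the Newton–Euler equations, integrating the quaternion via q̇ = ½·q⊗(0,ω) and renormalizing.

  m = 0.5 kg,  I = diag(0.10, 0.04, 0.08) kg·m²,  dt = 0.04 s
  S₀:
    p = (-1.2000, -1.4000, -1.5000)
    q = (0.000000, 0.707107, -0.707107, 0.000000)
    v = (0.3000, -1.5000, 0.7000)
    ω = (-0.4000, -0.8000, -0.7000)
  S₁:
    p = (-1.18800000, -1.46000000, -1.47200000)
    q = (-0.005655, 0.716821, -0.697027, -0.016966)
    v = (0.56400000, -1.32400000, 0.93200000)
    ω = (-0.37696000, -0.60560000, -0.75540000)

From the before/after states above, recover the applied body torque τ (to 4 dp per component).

τ = (0.0800, 0.2000, -0.1300)

ω₁ − ω₀ = (0.02304000, 0.19440000, -0.05540000)
precession coupling = (0.0224, 0.0056, -0.0192)
applied torque τ = (0.0800, 0.2000, -0.1300)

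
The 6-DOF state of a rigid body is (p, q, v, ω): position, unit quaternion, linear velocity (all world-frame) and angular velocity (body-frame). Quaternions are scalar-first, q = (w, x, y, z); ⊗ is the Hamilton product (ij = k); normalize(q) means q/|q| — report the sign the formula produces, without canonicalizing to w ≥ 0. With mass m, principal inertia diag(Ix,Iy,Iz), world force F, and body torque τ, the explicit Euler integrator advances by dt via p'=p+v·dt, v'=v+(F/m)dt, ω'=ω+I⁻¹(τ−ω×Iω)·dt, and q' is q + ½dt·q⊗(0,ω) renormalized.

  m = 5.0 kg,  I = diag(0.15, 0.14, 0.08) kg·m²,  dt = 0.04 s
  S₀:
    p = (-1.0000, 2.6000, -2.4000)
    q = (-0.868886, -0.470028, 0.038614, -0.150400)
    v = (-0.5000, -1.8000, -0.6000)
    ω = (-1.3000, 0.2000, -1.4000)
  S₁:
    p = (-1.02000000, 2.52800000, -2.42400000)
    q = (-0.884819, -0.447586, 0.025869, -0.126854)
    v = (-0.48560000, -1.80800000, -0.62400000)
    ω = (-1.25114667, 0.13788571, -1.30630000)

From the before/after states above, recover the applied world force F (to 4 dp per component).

v₁ − v₀ = (0.01440000, -0.00800000, -0.02400000)
applied force F = (1.8000, -1.0000, -3.0000)

F = (1.8000, -1.0000, -3.0000)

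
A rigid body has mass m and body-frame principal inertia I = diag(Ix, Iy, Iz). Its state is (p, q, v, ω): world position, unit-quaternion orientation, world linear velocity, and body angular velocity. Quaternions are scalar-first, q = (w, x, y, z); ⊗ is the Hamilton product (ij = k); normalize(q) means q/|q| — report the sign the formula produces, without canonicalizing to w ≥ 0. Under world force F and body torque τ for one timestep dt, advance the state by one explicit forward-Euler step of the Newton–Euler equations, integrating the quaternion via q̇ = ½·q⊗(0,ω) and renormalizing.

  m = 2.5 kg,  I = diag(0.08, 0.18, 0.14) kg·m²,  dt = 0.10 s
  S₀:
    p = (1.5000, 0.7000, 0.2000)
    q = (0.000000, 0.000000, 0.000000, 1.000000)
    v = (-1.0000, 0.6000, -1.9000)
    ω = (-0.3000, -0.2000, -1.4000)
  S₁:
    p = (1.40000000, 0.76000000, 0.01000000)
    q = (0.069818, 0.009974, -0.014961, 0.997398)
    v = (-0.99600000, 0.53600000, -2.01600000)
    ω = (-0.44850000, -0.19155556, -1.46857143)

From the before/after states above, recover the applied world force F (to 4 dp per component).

F = (0.1000, -1.6000, -2.9000)

Δv = v₁−v₀ = (0.00400000, -0.06400000, -0.11600000)
F = m·Δv/dt = (0.1000, -1.6000, -2.9000)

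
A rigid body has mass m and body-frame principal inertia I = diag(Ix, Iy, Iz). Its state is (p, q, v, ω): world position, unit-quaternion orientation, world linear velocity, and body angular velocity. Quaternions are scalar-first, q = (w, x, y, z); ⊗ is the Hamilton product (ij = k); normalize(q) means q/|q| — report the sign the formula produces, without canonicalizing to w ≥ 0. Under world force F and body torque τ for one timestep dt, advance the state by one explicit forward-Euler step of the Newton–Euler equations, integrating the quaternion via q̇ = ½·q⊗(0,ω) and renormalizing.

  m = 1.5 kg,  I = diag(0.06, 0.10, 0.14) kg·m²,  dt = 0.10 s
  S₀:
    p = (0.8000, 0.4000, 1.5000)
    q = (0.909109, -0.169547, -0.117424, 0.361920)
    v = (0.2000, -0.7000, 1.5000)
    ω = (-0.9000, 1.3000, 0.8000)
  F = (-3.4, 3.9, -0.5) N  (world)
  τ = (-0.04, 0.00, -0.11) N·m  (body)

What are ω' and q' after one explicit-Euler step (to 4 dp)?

ω' = (-1.0360, 1.2424, 0.7549)
q' = (0.8911, -0.2377, -0.0676, 0.3805)

α = I⁻¹(τ − ω×Iω) = (-1.3600, -0.5760, -0.4514)
ω + α·dt = (-1.0360, 1.2424, 0.7549)
Hamilton product q⊗(0,ω) = (-0.2894771, -1.3826333, 0.9917513, 0.4011945)
q' = normalize(q + ½dt·q⊗(0,ω)) = (0.8911, -0.2377, -0.0676, 0.3805)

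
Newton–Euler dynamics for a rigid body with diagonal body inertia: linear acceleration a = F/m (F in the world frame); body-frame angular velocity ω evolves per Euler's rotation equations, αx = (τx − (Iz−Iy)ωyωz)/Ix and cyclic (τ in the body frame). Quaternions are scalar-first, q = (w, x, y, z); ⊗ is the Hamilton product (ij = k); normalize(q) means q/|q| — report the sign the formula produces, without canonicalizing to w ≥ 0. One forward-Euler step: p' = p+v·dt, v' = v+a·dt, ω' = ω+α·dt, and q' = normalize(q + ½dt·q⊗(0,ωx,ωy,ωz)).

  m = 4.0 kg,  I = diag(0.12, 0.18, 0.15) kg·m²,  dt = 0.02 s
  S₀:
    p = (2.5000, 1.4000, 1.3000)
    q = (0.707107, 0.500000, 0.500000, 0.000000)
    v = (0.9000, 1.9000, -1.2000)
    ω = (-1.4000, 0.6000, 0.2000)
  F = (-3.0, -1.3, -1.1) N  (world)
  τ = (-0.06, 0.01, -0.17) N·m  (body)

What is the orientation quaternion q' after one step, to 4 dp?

q' = (0.7110, 0.4910, 0.5032, 0.0114)

Hamilton product q⊗(0,ω) = (0.4000000, -0.8899498, 0.3242642, 1.1414214)
q' = normalize(q + ½dt·q⊗(0,ω)) = (0.7110, 0.4910, 0.5032, 0.0114)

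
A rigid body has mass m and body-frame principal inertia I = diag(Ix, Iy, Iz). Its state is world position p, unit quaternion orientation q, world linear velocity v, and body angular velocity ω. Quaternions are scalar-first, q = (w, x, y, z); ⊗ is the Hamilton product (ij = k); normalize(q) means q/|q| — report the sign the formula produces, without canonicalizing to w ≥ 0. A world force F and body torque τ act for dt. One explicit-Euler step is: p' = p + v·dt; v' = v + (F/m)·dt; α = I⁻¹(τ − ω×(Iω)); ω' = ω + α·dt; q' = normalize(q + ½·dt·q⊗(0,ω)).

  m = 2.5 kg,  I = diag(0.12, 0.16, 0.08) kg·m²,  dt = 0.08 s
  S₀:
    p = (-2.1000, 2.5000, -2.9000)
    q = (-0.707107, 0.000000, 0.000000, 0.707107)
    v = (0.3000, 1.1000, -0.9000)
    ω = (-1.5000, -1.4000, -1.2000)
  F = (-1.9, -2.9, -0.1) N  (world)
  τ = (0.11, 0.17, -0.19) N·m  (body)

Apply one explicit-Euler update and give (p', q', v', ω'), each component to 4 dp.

p' = (-2.0760, 2.5880, -2.9720)
q' = (-0.6701, 0.0817, -0.0028, 0.7377)
v' = (0.2392, 1.0072, -0.9032)
ω' = (-1.3371, -1.3510, -1.4740)

(τ − ω×Iω)/I = (2.0367, 0.6125, -3.4250)
ω' = ω + α·dt = (-1.3371, -1.3510, -1.4740)
Hamilton product q⊗(0,ω) = (0.8485284, 2.0506103, -0.0707107, 0.8485284)
q + ½dt·q⊗(0,ω), renormalized = (-0.6701, 0.0817, -0.0028, 0.7377)
a = (-0.7600, -1.1600, -0.0400)
p + v·dt = (-2.0760, 2.5880, -2.9720)
v + (F/m)dt = (0.2392, 1.0072, -0.9032)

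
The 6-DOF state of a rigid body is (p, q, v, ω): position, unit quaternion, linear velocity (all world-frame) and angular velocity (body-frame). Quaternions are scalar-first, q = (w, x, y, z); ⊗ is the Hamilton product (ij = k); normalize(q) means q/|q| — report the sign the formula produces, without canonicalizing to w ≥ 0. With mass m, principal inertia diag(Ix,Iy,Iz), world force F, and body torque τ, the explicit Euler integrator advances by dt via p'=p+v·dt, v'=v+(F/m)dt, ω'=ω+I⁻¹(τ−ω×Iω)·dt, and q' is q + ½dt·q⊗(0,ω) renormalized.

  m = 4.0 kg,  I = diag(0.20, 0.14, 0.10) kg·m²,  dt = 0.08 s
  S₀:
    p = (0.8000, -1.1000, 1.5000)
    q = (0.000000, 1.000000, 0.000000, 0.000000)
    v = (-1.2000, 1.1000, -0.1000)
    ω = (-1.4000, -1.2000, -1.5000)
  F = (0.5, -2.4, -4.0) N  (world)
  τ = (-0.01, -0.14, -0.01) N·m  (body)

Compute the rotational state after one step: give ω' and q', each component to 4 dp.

ω' = (-1.3752, -1.4000, -1.4274)
q' = (0.0557, 0.9955, 0.0597, -0.0478)

gyro term ω×Iω = (-0.0720, 0.2100, -0.1008)
(τ − ω×Iω)/I = (0.3100, -2.5000, 0.9080)
new body rate ω' = (-1.3752, -1.4000, -1.4274)
q⊗(0,ω) = (1.4000000, 0.0000000, 1.5000000, -1.2000000)
updated quaternion q' = (0.0557, 0.9955, 0.0597, -0.0478)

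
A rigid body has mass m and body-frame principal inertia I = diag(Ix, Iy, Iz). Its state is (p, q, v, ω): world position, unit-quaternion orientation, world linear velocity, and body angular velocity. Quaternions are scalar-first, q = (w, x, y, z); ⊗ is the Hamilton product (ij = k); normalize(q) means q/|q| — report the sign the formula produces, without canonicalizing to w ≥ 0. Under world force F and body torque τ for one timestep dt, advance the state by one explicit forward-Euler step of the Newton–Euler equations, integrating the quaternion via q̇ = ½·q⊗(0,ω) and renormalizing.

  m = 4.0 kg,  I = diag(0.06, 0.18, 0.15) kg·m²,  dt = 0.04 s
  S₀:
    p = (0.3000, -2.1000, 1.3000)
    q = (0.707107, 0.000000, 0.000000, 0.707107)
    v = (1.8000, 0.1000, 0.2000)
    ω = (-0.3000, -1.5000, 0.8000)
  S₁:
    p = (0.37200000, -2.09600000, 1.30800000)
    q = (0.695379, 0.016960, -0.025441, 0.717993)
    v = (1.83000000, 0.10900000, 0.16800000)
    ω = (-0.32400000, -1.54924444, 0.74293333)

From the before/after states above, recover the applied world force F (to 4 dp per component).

F = (3.0000, 0.9000, -3.2000)

Δv = v₁−v₀ = (0.03000000, 0.00900000, -0.03200000)
applied force F = (3.0000, 0.9000, -3.2000)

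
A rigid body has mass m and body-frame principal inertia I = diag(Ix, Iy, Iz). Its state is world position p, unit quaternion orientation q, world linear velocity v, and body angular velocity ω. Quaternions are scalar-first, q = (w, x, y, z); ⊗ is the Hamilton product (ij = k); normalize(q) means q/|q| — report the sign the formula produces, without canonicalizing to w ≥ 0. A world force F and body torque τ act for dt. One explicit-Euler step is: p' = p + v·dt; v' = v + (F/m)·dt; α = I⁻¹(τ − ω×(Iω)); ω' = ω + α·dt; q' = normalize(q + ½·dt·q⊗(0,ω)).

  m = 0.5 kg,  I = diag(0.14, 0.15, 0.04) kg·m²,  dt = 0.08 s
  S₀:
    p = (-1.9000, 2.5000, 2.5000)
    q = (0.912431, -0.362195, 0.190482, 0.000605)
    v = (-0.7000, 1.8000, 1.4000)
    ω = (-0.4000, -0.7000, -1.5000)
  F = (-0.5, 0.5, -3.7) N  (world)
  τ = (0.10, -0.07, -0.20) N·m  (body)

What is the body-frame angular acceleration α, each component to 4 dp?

ω×(Iω) gyroscopic = (-0.1155, 0.0600, 0.0028)
angular accel α = (1.5393, -0.8667, -5.0700)

α = (1.5393, -0.8667, -5.0700)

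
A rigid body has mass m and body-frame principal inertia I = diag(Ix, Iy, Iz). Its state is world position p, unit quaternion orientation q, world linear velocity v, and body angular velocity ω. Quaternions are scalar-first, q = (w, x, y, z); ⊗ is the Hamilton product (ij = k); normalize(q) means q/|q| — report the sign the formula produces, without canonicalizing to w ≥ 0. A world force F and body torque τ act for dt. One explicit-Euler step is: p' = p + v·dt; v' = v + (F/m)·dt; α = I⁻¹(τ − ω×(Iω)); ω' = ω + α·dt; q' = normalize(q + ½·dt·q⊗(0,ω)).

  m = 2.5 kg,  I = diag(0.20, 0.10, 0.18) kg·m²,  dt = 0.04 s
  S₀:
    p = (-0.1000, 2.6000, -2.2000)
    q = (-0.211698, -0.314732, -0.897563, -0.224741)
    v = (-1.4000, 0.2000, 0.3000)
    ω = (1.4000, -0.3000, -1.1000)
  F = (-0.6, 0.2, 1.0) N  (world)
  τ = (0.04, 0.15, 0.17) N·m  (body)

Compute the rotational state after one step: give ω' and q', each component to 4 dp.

angular accel α = (0.0680, 1.8080, 0.7111)
ω' = ω + α·dt = (1.4027, -0.2277, -1.0716)
Hamilton product q⊗(0,ω) = (-0.0758592, 0.6235198, -0.5973332, 1.5838756)
q' = normalize(q + ½dt·q⊗(0,ω)) = (-0.2131, -0.3021, -0.9089, -0.1929)

ω' = (1.4027, -0.2277, -1.0716)
q' = (-0.2131, -0.3021, -0.9089, -0.1929)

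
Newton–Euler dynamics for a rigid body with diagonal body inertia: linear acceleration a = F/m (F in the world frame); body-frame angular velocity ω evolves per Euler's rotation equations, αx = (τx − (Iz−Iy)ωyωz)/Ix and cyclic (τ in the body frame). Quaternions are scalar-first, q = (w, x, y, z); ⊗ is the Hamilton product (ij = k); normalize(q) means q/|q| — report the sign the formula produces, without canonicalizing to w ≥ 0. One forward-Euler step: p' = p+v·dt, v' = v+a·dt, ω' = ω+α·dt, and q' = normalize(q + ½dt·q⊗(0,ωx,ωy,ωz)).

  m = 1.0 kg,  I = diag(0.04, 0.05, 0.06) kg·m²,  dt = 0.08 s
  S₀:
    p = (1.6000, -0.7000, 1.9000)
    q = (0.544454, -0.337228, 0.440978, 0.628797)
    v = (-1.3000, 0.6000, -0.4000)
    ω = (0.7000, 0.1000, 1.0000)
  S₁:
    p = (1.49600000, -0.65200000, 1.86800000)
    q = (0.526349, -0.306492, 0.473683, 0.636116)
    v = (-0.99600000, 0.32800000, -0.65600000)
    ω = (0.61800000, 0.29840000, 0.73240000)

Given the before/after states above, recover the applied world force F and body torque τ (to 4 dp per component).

F = (3.8000, -3.4000, -3.2000)
τ = (-0.0400, 0.1100, -0.2000)

ω₁ − ω₀ = (-0.08200000, 0.19840000, -0.26760000)
I·α + gyro = (-0.0400, 0.1100, -0.2000)
velocity change Δv = (0.30400000, -0.27200000, -0.25600000)
F = m·Δv/dt = (3.8000, -3.4000, -3.2000)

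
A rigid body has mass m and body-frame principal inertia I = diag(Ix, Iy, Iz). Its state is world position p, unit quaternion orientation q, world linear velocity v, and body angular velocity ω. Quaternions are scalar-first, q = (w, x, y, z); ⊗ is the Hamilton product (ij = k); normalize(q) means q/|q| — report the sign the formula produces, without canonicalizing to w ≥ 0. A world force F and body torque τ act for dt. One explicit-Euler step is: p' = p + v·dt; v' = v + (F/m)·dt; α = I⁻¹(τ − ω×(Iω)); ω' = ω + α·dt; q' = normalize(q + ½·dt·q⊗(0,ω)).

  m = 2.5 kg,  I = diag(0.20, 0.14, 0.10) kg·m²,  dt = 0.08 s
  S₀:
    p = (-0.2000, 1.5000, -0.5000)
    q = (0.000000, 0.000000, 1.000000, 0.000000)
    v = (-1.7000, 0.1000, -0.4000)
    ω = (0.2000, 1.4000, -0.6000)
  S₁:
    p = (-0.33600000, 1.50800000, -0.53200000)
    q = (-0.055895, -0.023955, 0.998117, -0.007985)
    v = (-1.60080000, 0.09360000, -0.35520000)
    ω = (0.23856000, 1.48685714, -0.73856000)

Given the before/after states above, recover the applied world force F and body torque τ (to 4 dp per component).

rate change Δω = (0.03856000, 0.08685714, -0.13856000)
applied torque τ = (0.1300, 0.1400, -0.1900)
v₁ − v₀ = (0.09920000, -0.00640000, 0.04480000)
applied force F = (3.1000, -0.2000, 1.4000)

F = (3.1000, -0.2000, 1.4000)
τ = (0.1300, 0.1400, -0.1900)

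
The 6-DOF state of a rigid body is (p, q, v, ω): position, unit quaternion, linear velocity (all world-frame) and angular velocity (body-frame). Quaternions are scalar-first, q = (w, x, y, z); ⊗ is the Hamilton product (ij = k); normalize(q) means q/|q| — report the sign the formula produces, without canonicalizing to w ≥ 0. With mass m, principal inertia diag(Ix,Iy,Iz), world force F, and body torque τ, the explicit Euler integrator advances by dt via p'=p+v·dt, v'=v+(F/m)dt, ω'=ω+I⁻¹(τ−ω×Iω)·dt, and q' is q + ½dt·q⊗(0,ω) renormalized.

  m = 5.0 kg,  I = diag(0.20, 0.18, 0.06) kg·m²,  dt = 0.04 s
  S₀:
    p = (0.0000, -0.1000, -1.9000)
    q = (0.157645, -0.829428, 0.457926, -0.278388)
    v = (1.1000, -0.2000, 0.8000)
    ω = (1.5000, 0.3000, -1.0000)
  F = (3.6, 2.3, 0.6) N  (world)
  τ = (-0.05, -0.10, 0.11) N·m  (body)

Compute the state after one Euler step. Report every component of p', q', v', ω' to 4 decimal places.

a = F/m = (0.7200, 0.4600, 0.1200)
new position p' = (0.0440, -0.1080, -1.8680)
v' = v + a·dt = (1.1288, -0.1816, 0.8048)
ω×(Iω) gyroscopic = (0.0360, -0.2100, -0.0090)
α = I⁻¹(τ − ω×Iω) = (-0.4300, 0.6111, 1.9833)
ω' = ω + α·dt = (1.4828, 0.3244, -0.9207)
2q̇ = q⊗(0,ω) = (0.8283762, -0.1379421, -1.1997165, -1.0933624)
updated quaternion q' = (0.1741, -0.8316, 0.4336, -0.3001)

p' = (0.0440, -0.1080, -1.8680)
q' = (0.1741, -0.8316, 0.4336, -0.3001)
v' = (1.1288, -0.1816, 0.8048)
ω' = (1.4828, 0.3244, -0.9207)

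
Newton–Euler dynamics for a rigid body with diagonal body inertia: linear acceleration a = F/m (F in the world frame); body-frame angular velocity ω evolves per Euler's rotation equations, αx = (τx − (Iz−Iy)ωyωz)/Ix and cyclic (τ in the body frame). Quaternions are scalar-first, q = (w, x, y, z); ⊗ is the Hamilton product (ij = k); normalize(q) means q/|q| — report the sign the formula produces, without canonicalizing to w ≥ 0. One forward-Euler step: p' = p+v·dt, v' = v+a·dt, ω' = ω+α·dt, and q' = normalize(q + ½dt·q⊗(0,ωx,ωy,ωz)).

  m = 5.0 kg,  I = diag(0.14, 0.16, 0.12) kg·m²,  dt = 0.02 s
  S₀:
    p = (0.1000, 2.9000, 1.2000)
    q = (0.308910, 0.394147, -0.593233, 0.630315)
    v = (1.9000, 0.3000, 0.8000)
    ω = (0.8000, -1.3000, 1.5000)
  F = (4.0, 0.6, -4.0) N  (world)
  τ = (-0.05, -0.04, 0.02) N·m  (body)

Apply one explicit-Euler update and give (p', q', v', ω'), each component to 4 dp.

a = (0.8000, 0.1200, -0.8000)
p + v·dt = (0.1380, 2.9060, 1.2160)
v' = v + a·dt = (1.9160, 0.3024, 0.7840)
precession coupling ω×(Iω) = (0.0780, 0.0240, -0.0208)
(τ − ω×Iω)/I = (-0.9143, -0.4000, 0.3400)
ω + α·dt = (0.7817, -1.3080, 1.5068)
2q̇ = q⊗(0,ω) = (-2.0319930, 0.1766880, -0.4885515, 0.4255603)
q + ½dt·q⊗(0,ω), renormalized = (0.2885, 0.3958, -0.5980, 0.6344)

p' = (0.1380, 2.9060, 1.2160)
q' = (0.2885, 0.3958, -0.5980, 0.6344)
v' = (1.9160, 0.3024, 0.7840)
ω' = (0.7817, -1.3080, 1.5068)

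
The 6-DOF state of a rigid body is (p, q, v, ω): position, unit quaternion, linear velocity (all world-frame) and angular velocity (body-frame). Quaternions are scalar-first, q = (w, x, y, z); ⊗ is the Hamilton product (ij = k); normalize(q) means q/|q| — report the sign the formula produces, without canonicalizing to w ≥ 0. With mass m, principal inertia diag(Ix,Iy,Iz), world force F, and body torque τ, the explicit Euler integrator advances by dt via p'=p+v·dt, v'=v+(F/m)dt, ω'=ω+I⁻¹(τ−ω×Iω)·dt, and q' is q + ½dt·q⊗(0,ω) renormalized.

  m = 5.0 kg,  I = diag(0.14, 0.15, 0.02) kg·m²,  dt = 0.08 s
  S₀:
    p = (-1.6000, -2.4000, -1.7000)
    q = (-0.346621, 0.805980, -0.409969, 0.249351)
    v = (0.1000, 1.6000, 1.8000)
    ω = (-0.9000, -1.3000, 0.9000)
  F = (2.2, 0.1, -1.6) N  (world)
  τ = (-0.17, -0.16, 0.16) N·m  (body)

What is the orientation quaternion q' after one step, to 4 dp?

2q̇ = q⊗(0,ω) = (-0.0319936, 0.2671431, -0.4991906, -1.7287050)
q' = normalize(q + ½dt·q⊗(0,ω)) = (-0.3470, 0.8145, -0.4288, 0.1797)

q' = (-0.3470, 0.8145, -0.4288, 0.1797)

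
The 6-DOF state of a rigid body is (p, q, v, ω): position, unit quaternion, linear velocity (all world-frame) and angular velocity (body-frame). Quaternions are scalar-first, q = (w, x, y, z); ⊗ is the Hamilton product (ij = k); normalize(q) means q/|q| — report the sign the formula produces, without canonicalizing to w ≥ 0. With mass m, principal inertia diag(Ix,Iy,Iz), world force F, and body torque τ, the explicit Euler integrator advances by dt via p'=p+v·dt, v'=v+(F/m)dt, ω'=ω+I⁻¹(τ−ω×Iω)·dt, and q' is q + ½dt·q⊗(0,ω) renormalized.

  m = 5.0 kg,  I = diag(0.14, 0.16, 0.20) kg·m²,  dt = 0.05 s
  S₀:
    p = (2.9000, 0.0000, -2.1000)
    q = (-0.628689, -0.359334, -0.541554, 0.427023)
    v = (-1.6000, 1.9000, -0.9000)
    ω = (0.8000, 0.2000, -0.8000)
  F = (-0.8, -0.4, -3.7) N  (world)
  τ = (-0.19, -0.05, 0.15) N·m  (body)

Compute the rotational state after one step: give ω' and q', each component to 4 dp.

ω' = (0.7344, 0.1724, -0.7633)
q' = (-0.6100, -0.3631, -0.5431, 0.4484)

gyro term ω×Iω = (-0.0064, 0.0384, 0.0032)
angular accel α = (-1.3114, -0.5525, 0.7340)
ω' = ω + α·dt = (0.7344, 0.1724, -0.7633)
Hamilton product q⊗(0,ω) = (0.7373964, -0.1551126, -0.0715866, 0.8643276)
q + ½dt·q⊗(0,ω), renormalized = (-0.6100, -0.3631, -0.5431, 0.4484)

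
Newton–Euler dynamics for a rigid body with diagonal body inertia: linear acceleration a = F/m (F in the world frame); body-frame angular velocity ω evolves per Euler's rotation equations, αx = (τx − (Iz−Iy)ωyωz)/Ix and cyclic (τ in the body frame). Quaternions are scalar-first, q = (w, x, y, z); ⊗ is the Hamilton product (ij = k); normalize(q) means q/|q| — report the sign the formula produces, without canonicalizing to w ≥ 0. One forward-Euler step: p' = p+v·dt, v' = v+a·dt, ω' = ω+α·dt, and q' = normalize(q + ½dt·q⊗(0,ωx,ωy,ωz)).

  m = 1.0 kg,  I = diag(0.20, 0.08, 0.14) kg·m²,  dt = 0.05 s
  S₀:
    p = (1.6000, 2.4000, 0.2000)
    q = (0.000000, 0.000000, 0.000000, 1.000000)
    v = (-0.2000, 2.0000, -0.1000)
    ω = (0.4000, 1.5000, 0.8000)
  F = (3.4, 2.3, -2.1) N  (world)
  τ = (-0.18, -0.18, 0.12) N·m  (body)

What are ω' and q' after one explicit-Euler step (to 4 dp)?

ω' = (0.3370, 1.3755, 0.8686)
q' = (-0.0200, -0.0375, 0.0100, 0.9990)

(τ − ω×Iω)/I = (-1.2600, -2.4900, 1.3714)
ω' = ω + α·dt = (0.3370, 1.3755, 0.8686)
Hamilton product q⊗(0,ω) = (-0.8000000, -1.5000000, 0.4000000, 0.0000000)
q' = normalize(q + ½dt·q⊗(0,ω)) = (-0.0200, -0.0375, 0.0100, 0.9990)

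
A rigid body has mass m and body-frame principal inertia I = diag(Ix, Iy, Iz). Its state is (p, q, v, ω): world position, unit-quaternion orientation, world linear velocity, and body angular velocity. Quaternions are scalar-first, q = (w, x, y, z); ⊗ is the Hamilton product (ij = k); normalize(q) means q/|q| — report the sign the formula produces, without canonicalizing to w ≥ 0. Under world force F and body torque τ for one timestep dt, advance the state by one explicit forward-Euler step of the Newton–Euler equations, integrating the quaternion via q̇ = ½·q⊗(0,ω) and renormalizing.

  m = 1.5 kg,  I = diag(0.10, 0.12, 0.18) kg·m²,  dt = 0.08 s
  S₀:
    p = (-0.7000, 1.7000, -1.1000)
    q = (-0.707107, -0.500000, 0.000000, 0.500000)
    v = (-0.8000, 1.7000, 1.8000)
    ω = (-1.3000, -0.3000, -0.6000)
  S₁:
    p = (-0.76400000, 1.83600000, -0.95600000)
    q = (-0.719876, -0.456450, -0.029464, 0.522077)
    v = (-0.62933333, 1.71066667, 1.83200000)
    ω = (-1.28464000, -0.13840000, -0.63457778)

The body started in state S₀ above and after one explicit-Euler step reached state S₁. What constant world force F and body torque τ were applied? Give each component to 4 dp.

F = (3.2000, 0.2000, 0.6000)
τ = (0.0300, 0.1800, -0.0700)

Δv = v₁−v₀ = (0.17066667, 0.01066667, 0.03200000)
F = m·Δv/dt = (3.2000, 0.2000, 0.6000)
Δω = ω₁−ω₀ = (0.01536000, 0.16160000, -0.03457778)
ω₀×(Iω₀) = (0.0108, -0.0624, 0.0078)
applied torque τ = (0.0300, 0.1800, -0.0700)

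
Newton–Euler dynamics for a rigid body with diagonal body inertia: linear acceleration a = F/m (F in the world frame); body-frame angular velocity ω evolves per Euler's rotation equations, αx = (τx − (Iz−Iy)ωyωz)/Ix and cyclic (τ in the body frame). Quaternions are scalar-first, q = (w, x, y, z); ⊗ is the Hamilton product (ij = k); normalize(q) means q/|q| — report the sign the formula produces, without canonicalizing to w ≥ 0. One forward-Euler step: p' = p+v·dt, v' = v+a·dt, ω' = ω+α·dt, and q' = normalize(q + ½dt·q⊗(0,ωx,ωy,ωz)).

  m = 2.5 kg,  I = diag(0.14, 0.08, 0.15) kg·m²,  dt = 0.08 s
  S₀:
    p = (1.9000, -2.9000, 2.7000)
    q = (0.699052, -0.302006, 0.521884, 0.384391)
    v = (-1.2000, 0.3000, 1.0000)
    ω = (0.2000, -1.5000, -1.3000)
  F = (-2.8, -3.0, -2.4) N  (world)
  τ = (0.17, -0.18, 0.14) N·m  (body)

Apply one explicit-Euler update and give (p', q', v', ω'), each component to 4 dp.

p' = (1.8040, -2.8760, 2.7800)
q' = (0.7504, -0.2995, 0.4658, 0.3608)
v' = (-1.2896, 0.2040, 0.9232)
ω' = (0.2191, -1.6826, -1.2349)

p' = p + v·dt = (1.8040, -2.8760, 2.7800)
v' = v + a·dt = (-1.2896, 0.2040, 0.9232)
precession coupling ω×(Iω) = (0.1365, 0.0026, 0.0180)
(τ − ω×Iω)/I = (0.2393, -2.2825, 0.8133)
ω + α·dt = (0.2191, -1.6826, -1.2349)
Hamilton product q⊗(0,ω) = (1.3429355, 0.0379477, -1.3643076, -0.5601354)
q + ½dt·q⊗(0,ω), renormalized = (0.7504, -0.2995, 0.4658, 0.3608)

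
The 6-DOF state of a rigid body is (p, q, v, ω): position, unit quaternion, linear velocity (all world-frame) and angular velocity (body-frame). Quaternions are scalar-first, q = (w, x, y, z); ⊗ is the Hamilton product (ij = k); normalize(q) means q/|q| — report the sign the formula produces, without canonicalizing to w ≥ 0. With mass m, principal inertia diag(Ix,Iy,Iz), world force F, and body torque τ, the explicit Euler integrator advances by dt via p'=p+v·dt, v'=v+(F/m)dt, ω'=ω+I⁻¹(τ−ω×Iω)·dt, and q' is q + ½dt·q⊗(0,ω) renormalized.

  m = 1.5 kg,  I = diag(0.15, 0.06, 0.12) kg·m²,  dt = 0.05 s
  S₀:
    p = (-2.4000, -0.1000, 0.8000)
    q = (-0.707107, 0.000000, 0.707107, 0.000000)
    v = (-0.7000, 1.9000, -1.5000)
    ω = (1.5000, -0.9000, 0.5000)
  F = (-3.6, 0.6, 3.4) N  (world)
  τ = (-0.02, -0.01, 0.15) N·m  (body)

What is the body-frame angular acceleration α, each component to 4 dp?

α = (0.0467, -0.5417, 0.2375)

gyro term ω×Iω = (-0.0270, 0.0225, 0.1215)
angular accel α = (0.0467, -0.5417, 0.2375)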